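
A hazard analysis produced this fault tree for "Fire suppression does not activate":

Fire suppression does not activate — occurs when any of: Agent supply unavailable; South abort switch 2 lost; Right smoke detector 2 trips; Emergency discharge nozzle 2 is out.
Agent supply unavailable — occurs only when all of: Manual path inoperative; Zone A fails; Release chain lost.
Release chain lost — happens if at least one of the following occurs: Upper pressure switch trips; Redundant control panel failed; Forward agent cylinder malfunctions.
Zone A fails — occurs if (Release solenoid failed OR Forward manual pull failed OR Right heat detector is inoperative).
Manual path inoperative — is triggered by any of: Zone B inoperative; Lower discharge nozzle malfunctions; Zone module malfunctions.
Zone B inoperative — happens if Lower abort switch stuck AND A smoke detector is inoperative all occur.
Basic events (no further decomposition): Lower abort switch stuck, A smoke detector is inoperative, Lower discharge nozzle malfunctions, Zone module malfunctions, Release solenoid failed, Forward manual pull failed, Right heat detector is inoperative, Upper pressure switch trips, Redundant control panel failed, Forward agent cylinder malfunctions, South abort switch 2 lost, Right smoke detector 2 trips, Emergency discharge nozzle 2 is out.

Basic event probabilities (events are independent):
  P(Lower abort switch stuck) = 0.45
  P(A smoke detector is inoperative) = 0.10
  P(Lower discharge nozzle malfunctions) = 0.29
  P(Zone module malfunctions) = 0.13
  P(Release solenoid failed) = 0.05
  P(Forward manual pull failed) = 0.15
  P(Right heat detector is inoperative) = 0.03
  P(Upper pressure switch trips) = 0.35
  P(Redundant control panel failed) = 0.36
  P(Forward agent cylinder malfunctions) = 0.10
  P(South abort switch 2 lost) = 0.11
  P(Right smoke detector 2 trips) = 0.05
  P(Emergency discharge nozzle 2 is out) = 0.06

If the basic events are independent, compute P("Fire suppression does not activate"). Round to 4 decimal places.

P(Zone B inoperative) [AND] = 0.45 × 0.10 = 0.045000
P(Manual path inoperative) [OR] = 1 − (1−0.045000) × (1−0.29) × (1−0.13) = 0.410097
P(Zone A fails) [OR] = 1 − (1−0.05) × (1−0.15) × (1−0.03) = 0.216725
P(Release chain lost) [OR] = 1 − (1−0.35) × (1−0.36) × (1−0.10) = 0.625600
P(Agent supply unavailable) [AND] = 0.410097 × 0.216725 × 0.625600 = 0.055602
P(Fire suppression does not activate) [OR] = 1 − (1−0.055602) × (1−0.11) × (1−0.05) × (1−0.06) = 0.249421
Rounded to 4 decimal places: P(Fire suppression does not activate) ≈ 0.2494.

0.2494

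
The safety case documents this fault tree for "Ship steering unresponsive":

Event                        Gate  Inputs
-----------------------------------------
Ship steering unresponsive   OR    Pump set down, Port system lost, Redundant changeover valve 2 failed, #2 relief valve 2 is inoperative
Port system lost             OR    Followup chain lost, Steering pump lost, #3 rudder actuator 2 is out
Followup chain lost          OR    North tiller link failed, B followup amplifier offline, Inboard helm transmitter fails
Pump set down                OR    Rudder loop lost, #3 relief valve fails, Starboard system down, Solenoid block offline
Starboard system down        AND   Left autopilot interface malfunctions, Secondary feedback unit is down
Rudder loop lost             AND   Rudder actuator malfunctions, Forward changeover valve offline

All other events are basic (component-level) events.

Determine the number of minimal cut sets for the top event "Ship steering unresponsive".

Rudder loop lost [AND]: one cut set from each child combined → 1 × 1 = 1 cut set(s).
Starboard system down [AND]: one cut set from each child combined → 1 × 1 = 1 cut set(s).
Pump set down [OR]: union of children's cut sets → 4 cut set(s).
Followup chain lost [OR]: union of children's cut sets → 3 cut set(s).
Port system lost [OR]: union of children's cut sets → 5 cut set(s).
Ship steering unresponsive [OR]: union of children's cut sets → 11 cut set(s).

11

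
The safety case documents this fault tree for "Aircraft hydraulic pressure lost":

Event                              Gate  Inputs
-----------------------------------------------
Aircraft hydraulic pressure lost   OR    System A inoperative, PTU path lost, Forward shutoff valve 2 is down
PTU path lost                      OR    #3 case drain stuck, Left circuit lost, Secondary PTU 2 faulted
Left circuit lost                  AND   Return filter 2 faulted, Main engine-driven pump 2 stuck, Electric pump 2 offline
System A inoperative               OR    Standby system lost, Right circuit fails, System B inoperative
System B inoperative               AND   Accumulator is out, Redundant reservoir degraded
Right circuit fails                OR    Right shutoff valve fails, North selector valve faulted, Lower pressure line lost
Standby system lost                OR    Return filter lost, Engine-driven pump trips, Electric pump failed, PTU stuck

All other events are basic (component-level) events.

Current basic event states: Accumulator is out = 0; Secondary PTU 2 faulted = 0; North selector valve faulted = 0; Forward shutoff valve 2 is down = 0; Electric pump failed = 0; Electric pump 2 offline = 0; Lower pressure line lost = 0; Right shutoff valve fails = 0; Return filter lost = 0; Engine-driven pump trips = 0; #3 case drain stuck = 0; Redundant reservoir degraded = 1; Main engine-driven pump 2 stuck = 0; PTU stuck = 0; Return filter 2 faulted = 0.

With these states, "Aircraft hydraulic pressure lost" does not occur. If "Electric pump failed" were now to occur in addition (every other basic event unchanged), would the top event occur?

Yes

Counterfactual: set "Electric pump failed" to occurred.
Standby system lost [OR]: Return filter lost=not, Engine-driven pump trips=not, Electric pump failed=occurs, PTU stuck=not → at least one input occurs → occurs.
Right circuit fails [OR]: Right shutoff valve fails=not, North selector valve faulted=not, Lower pressure line lost=not → no input occurs → does not occur.
System B inoperative [AND]: Accumulator is out=not, Redundant reservoir degraded=occurs → not all inputs occur → does not occur.
System A inoperative [OR]: Standby system lost=occurs, Right circuit fails=not, System B inoperative=not → at least one input occurs → occurs.
Left circuit lost [AND]: Return filter 2 faulted=not, Main engine-driven pump 2 stuck=not, Electric pump 2 offline=not → not all inputs occur → does not occur.
PTU path lost [OR]: #3 case drain stuck=not, Left circuit lost=not, Secondary PTU 2 faulted=not → no input occurs → does not occur.
Aircraft hydraulic pressure lost [OR]: System A inoperative=occurs, PTU path lost=not, Forward shutoff valve 2 is down=not → at least one input occurs → occurs.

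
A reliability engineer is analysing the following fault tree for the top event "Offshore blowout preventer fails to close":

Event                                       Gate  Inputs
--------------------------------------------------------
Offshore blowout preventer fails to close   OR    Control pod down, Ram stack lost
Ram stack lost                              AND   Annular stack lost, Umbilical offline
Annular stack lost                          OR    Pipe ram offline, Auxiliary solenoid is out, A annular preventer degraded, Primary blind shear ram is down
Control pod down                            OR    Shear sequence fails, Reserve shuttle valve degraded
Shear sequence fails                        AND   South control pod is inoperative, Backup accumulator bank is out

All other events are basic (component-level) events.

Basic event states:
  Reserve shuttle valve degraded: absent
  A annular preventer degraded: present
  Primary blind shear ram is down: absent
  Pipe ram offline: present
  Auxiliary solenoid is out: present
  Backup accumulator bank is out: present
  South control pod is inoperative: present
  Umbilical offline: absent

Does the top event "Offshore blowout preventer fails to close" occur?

Shear sequence fails [AND]: South control pod is inoperative=occurs, Backup accumulator bank is out=occurs → all inputs occur → occurs.
Control pod down [OR]: Shear sequence fails=occurs, Reserve shuttle valve degraded=not → at least one input occurs → occurs.
Annular stack lost [OR]: Pipe ram offline=occurs, Auxiliary solenoid is out=occurs, A annular preventer degraded=occurs, Primary blind shear ram is down=not → at least one input occurs → occurs.
Ram stack lost [AND]: Annular stack lost=occurs, Umbilical offline=not → not all inputs occur → does not occur.
Offshore blowout preventer fails to close [OR]: Control pod down=occurs, Ram stack lost=not → at least one input occurs → occurs.

Yes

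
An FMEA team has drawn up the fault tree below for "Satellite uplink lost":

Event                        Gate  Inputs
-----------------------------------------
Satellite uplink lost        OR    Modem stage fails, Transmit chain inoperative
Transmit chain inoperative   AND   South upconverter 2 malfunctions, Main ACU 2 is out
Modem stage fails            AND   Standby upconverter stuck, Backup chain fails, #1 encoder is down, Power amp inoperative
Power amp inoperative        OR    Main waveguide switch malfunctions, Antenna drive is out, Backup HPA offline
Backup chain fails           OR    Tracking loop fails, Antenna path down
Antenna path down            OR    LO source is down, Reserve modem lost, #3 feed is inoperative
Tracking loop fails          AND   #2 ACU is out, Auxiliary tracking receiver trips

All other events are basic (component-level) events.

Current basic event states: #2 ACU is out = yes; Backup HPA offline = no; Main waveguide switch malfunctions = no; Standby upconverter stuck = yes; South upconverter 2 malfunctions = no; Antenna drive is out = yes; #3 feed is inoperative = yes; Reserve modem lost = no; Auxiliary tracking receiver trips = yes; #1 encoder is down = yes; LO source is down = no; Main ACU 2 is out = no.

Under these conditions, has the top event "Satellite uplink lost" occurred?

Tracking loop fails [AND]: #2 ACU is out=occurs, Auxiliary tracking receiver trips=occurs → all inputs occur → occurs.
Antenna path down [OR]: LO source is down=not, Reserve modem lost=not, #3 feed is inoperative=occurs → at least one input occurs → occurs.
Backup chain fails [OR]: Tracking loop fails=occurs, Antenna path down=occurs → at least one input occurs → occurs.
Power amp inoperative [OR]: Main waveguide switch malfunctions=not, Antenna drive is out=occurs, Backup HPA offline=not → at least one input occurs → occurs.
Modem stage fails [AND]: Standby upconverter stuck=occurs, Backup chain fails=occurs, #1 encoder is down=occurs, Power amp inoperative=occurs → all inputs occur → occurs.
Transmit chain inoperative [AND]: South upconverter 2 malfunctions=not, Main ACU 2 is out=not → not all inputs occur → does not occur.
Satellite uplink lost [OR]: Modem stage fails=occurs, Transmit chain inoperative=not → at least one input occurs → occurs.

Yes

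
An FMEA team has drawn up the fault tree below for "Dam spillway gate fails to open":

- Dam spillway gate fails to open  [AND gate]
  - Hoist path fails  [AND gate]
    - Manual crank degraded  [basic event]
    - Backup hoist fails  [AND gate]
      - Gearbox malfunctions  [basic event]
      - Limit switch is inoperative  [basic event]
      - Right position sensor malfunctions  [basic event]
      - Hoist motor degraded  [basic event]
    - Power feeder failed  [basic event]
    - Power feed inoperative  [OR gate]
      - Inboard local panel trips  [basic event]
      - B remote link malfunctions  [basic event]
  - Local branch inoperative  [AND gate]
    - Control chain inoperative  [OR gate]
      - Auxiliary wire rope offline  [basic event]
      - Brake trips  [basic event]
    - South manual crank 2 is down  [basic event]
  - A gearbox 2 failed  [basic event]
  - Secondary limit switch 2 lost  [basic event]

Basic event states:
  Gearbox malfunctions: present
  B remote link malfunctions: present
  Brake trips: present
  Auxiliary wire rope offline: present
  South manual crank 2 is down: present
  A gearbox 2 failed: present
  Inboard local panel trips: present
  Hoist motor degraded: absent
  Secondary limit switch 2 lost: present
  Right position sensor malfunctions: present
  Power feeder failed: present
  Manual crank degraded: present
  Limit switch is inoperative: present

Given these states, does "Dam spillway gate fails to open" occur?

Backup hoist fails [AND]: Gearbox malfunctions=occurs, Limit switch is inoperative=occurs, Right position sensor malfunctions=occurs, Hoist motor degraded=not → not all inputs occur → does not occur.
Power feed inoperative [OR]: Inboard local panel trips=occurs, B remote link malfunctions=occurs → at least one input occurs → occurs.
Hoist path fails [AND]: Manual crank degraded=occurs, Backup hoist fails=not, Power feeder failed=occurs, Power feed inoperative=occurs → not all inputs occur → does not occur.
Control chain inoperative [OR]: Auxiliary wire rope offline=occurs, Brake trips=occurs → at least one input occurs → occurs.
Local branch inoperative [AND]: Control chain inoperative=occurs, South manual crank 2 is down=occurs → all inputs occur → occurs.
Dam spillway gate fails to open [AND]: Hoist path fails=not, Local branch inoperative=occurs, A gearbox 2 failed=occurs, Secondary limit switch 2 lost=occurs → not all inputs occur → does not occur.

No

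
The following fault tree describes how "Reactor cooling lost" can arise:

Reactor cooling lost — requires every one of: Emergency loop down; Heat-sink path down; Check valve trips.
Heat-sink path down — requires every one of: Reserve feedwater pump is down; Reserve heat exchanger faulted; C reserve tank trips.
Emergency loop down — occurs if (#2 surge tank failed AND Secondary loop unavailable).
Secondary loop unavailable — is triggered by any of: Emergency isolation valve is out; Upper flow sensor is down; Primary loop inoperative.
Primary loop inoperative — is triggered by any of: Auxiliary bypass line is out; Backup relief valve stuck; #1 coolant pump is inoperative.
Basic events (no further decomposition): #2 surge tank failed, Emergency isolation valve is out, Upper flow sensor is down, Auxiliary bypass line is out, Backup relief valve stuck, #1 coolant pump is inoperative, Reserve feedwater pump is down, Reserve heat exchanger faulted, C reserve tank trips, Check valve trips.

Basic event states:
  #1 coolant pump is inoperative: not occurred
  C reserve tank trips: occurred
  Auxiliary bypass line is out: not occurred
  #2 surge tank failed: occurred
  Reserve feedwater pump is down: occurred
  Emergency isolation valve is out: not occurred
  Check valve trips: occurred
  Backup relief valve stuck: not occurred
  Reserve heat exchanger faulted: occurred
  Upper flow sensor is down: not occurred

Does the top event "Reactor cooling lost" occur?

Primary loop inoperative [OR]: Auxiliary bypass line is out=not, Backup relief valve stuck=not, #1 coolant pump is inoperative=not → no input occurs → does not occur.
Secondary loop unavailable [OR]: Emergency isolation valve is out=not, Upper flow sensor is down=not, Primary loop inoperative=not → no input occurs → does not occur.
Emergency loop down [AND]: #2 surge tank failed=occurs, Secondary loop unavailable=not → not all inputs occur → does not occur.
Heat-sink path down [AND]: Reserve feedwater pump is down=occurs, Reserve heat exchanger faulted=occurs, C reserve tank trips=occurs → all inputs occur → occurs.
Reactor cooling lost [AND]: Emergency loop down=not, Heat-sink path down=occurs, Check valve trips=occurs → not all inputs occur → does not occur.

No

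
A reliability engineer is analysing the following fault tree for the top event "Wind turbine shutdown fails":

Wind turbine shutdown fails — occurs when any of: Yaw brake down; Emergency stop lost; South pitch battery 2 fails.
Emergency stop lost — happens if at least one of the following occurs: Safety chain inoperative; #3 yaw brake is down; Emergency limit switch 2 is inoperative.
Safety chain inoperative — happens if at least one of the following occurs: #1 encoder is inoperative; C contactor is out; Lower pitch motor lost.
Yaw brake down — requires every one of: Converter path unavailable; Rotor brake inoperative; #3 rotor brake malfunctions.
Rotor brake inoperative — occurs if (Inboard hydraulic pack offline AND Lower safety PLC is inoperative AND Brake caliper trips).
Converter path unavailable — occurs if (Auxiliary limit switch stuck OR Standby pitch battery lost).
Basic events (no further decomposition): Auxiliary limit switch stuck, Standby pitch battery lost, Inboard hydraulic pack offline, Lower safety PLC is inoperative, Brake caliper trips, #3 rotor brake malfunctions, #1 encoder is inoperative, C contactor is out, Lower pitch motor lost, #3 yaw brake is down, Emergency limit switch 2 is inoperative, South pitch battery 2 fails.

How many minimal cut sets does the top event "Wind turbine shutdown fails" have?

Converter path unavailable [OR]: union of children's cut sets → 2 cut set(s).
Rotor brake inoperative [AND]: one cut set from each child combined → 1 × 1 × 1 = 1 cut set(s).
Yaw brake down [AND]: one cut set from each child combined → 2 × 1 × 1 = 2 cut set(s).
Safety chain inoperative [OR]: union of children's cut sets → 3 cut set(s).
Emergency stop lost [OR]: union of children's cut sets → 5 cut set(s).
Wind turbine shutdown fails [OR]: union of children's cut sets → 8 cut set(s).
Minimal cut sets: {#3 rotor brake malfunctions, Auxiliary limit switch stuck, Brake caliper trips, Inboard hydraulic pack offline, Lower safety PLC is inoperative}; {#3 rotor brake malfunctions, Brake caliper trips, Inboard hydraulic pack offline, Lower safety PLC is inoperative, Standby pitch battery lost}; {#1 encoder is inoperative}; {C contactor is out}; {Lower pitch motor lost}; {#3 yaw brake is down}; {Emergency limit switch 2 is inoperative}; {South pitch battery 2 fails}.

8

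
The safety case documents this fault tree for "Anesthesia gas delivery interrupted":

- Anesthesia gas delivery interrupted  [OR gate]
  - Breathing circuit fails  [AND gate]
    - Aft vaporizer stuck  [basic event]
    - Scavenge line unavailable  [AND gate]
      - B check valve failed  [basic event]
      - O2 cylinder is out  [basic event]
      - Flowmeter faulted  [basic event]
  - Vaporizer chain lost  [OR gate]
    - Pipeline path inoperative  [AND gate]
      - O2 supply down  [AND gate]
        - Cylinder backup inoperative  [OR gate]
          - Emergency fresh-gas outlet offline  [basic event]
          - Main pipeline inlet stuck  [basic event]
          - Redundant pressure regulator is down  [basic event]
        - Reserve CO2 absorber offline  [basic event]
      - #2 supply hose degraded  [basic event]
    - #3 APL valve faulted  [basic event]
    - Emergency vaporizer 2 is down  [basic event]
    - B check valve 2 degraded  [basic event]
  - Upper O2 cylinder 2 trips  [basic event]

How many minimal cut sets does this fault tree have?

Scavenge line unavailable [AND]: one cut set from each child combined → 1 × 1 × 1 = 1 cut set(s).
Breathing circuit fails [AND]: one cut set from each child combined → 1 × 1 = 1 cut set(s).
Cylinder backup inoperative [OR]: union of children's cut sets → 3 cut set(s).
O2 supply down [AND]: one cut set from each child combined → 3 × 1 = 3 cut set(s).
Pipeline path inoperative [AND]: one cut set from each child combined → 3 × 1 = 3 cut set(s).
Vaporizer chain lost [OR]: union of children's cut sets → 6 cut set(s).
Anesthesia gas delivery interrupted [OR]: union of children's cut sets → 8 cut set(s).
Minimal cut sets: {Aft vaporizer stuck, B check valve failed, Flowmeter faulted, O2 cylinder is out}; {#2 supply hose degraded, Emergency fresh-gas outlet offline, Reserve CO2 absorber offline}; {#2 supply hose degraded, Main pipeline inlet stuck, Reserve CO2 absorber offline}; {#2 supply hose degraded, Redundant pressure regulator is down, Reserve CO2 absorber offline}; {#3 APL valve faulted}; {Emergency vaporizer 2 is down}; {B check valve 2 degraded}; {Upper O2 cylinder 2 trips}.

8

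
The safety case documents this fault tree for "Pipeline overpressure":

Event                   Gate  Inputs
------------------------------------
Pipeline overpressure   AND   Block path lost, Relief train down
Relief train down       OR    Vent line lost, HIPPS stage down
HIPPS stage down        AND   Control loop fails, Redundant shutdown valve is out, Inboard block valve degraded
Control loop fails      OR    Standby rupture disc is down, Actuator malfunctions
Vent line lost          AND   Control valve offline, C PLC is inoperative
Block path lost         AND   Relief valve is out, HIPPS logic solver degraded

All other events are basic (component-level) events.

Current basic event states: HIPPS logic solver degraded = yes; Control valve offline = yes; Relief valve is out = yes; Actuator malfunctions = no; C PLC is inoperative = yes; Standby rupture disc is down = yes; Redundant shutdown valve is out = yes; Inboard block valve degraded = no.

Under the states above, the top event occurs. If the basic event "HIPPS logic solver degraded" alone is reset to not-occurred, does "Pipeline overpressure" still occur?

No

Counterfactual: set "HIPPS logic solver degraded" to not occurred.
Block path lost [AND]: Relief valve is out=occurs, HIPPS logic solver degraded=not → not all inputs occur → does not occur.
Vent line lost [AND]: Control valve offline=occurs, C PLC is inoperative=occurs → all inputs occur → occurs.
Control loop fails [OR]: Standby rupture disc is down=occurs, Actuator malfunctions=not → at least one input occurs → occurs.
HIPPS stage down [AND]: Control loop fails=occurs, Redundant shutdown valve is out=occurs, Inboard block valve degraded=not → not all inputs occur → does not occur.
Relief train down [OR]: Vent line lost=occurs, HIPPS stage down=not → at least one input occurs → occurs.
Pipeline overpressure [AND]: Block path lost=not, Relief train down=occurs → not all inputs occur → does not occur.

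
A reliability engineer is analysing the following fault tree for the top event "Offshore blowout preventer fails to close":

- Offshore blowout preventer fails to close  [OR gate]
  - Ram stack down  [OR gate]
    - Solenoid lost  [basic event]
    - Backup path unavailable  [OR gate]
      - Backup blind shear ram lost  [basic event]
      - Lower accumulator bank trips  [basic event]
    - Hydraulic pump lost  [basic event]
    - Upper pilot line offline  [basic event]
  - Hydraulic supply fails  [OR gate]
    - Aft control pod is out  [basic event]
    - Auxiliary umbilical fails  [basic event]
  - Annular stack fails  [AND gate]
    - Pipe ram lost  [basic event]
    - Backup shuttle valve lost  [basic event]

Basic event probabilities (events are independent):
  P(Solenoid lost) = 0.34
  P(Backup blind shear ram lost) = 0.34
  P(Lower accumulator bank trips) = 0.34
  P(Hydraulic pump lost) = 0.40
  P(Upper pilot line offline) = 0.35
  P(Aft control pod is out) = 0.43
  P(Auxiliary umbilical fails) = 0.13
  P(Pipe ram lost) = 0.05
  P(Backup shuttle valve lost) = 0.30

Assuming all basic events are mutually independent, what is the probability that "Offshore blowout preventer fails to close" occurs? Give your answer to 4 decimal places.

0.9452

P(Backup path unavailable) [OR] = 1 − (1−0.34) × (1−0.34) = 0.564400
P(Ram stack down) [OR] = 1 − (1−0.34) × (1−0.564400) × (1−0.40) × (1−0.35) = 0.887877
P(Hydraulic supply fails) [OR] = 1 − (1−0.43) × (1−0.13) = 0.504100
P(Annular stack fails) [AND] = 0.05 × 0.30 = 0.015000
P(Offshore blowout preventer fails to close) [OR] = 1 − (1−0.887877) × (1−0.504100) × (1−0.015000) = 0.945232
Rounded to 4 decimal places: P(Offshore blowout preventer fails to close) ≈ 0.9452.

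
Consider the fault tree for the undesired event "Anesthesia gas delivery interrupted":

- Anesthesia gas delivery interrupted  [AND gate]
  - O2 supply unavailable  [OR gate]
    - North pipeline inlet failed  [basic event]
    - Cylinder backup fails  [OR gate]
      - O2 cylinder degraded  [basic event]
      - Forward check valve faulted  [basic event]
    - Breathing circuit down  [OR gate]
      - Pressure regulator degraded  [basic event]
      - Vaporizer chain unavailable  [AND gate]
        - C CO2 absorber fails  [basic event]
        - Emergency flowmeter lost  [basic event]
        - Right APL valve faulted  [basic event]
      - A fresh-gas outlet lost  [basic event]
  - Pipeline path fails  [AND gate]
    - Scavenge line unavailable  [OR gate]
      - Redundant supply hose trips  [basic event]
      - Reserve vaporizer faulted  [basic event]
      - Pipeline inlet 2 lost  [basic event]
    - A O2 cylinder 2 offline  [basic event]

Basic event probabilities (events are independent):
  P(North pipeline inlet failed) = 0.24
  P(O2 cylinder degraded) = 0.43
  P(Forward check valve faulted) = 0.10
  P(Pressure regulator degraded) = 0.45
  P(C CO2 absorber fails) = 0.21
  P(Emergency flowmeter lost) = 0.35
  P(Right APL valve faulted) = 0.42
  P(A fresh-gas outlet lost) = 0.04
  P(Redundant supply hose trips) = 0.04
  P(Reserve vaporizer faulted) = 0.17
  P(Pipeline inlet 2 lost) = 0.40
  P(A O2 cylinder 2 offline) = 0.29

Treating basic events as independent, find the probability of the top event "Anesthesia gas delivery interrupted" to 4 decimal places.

0.1212

P(Cylinder backup fails) [OR] = 1 − (1−0.43) × (1−0.10) = 0.487000
P(Vaporizer chain unavailable) [AND] = 0.21 × 0.35 × 0.42 = 0.030870
P(Breathing circuit down) [OR] = 1 − (1−0.45) × (1−0.030870) × (1−0.04) = 0.488299
P(O2 supply unavailable) [OR] = 1 − (1−0.24) × (1−0.487000) × (1−0.488299) = 0.800498
P(Scavenge line unavailable) [OR] = 1 − (1−0.04) × (1−0.17) × (1−0.40) = 0.521920
P(Pipeline path fails) [AND] = 0.521920 × 0.29 = 0.151357
P(Anesthesia gas delivery interrupted) [AND] = 0.800498 × 0.151357 = 0.121161
Rounded to 4 decimal places: P(Anesthesia gas delivery interrupted) ≈ 0.1212.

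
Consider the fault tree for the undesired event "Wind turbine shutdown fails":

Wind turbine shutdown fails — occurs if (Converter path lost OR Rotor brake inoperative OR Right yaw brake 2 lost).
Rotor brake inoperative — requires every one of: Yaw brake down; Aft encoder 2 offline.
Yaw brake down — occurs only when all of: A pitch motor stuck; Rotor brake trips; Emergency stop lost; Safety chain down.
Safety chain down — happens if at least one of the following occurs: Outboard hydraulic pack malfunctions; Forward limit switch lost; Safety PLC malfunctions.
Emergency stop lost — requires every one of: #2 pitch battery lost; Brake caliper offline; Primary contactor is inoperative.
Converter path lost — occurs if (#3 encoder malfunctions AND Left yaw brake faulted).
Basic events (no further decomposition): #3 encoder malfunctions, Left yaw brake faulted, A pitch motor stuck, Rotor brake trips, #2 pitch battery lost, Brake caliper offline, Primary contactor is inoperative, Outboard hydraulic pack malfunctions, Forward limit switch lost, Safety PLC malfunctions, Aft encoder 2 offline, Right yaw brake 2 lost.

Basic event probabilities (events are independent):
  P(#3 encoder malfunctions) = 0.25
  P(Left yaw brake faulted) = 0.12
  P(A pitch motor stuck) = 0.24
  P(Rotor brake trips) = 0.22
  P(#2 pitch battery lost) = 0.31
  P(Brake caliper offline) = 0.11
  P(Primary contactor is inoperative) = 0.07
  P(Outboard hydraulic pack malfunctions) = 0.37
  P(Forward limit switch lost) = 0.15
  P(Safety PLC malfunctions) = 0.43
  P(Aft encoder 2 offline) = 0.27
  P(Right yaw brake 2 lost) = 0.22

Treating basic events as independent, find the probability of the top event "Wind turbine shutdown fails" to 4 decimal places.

0.2434

P(Converter path lost) [AND] = 0.25 × 0.12 = 0.030000
P(Emergency stop lost) [AND] = 0.31 × 0.11 × 0.07 = 0.002387
P(Safety chain down) [OR] = 1 − (1−0.37) × (1−0.15) × (1−0.43) = 0.694765
P(Yaw brake down) [AND] = 0.24 × 0.22 × 0.002387 × 0.694765 = 0.000088
P(Rotor brake inoperative) [AND] = 0.000088 × 0.27 = 0.000024
P(Wind turbine shutdown fails) [OR] = 1 − (1−0.030000) × (1−0.000024) × (1−0.22) = 0.243418
Rounded to 4 decimal places: P(Wind turbine shutdown fails) ≈ 0.2434.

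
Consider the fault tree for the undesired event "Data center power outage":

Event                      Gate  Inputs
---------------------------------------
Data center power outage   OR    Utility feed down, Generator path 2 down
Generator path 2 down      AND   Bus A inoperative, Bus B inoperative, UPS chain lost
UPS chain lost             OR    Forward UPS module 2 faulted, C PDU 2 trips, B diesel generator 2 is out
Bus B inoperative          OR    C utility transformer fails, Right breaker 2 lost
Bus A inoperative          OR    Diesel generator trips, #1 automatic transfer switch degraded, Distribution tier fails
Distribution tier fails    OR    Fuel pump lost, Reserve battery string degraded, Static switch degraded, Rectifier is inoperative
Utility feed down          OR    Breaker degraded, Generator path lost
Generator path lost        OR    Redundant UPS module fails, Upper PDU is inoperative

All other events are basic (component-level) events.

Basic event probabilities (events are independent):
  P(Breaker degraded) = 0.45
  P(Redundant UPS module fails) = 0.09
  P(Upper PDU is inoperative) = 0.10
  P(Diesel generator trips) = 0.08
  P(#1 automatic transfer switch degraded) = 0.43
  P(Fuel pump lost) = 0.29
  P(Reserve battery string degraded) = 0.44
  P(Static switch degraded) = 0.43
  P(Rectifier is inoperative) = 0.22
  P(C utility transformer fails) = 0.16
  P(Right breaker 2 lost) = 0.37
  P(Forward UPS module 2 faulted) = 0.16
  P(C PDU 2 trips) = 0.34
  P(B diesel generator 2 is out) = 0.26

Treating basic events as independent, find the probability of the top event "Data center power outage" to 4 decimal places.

P(Generator path lost) [OR] = 1 − (1−0.09) × (1−0.10) = 0.181000
P(Utility feed down) [OR] = 1 − (1−0.45) × (1−0.181000) = 0.549550
P(Distribution tier fails) [OR] = 1 − (1−0.29) × (1−0.44) × (1−0.43) × (1−0.22) = 0.823227
P(Bus A inoperative) [OR] = 1 − (1−0.08) × (1−0.43) × (1−0.823227) = 0.907300
P(Bus B inoperative) [OR] = 1 − (1−0.16) × (1−0.37) = 0.470800
P(UPS chain lost) [OR] = 1 − (1−0.16) × (1−0.34) × (1−0.26) = 0.589744
P(Generator path 2 down) [AND] = 0.907300 × 0.470800 × 0.589744 = 0.251913
P(Data center power outage) [OR] = 1 − (1−0.549550) × (1−0.251913) = 0.663024
Rounded to 4 decimal places: P(Data center power outage) ≈ 0.6630.

0.6630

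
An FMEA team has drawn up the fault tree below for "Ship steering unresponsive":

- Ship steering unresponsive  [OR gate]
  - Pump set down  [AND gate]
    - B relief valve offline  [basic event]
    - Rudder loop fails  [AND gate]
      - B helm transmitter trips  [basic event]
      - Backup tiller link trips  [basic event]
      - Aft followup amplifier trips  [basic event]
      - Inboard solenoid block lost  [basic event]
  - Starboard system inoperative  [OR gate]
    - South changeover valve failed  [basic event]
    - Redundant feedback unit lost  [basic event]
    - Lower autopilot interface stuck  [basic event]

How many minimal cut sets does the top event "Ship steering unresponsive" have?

Rudder loop fails [AND]: one cut set from each child combined → 1 × 1 × 1 × 1 = 1 cut set(s).
Pump set down [AND]: one cut set from each child combined → 1 × 1 = 1 cut set(s).
Starboard system inoperative [OR]: union of children's cut sets → 3 cut set(s).
Ship steering unresponsive [OR]: union of children's cut sets → 4 cut set(s).
Minimal cut sets: {Aft followup amplifier trips, B helm transmitter trips, B relief valve offline, Backup tiller link trips, Inboard solenoid block lost}; {South changeover valve failed}; {Redundant feedback unit lost}; {Lower autopilot interface stuck}.

4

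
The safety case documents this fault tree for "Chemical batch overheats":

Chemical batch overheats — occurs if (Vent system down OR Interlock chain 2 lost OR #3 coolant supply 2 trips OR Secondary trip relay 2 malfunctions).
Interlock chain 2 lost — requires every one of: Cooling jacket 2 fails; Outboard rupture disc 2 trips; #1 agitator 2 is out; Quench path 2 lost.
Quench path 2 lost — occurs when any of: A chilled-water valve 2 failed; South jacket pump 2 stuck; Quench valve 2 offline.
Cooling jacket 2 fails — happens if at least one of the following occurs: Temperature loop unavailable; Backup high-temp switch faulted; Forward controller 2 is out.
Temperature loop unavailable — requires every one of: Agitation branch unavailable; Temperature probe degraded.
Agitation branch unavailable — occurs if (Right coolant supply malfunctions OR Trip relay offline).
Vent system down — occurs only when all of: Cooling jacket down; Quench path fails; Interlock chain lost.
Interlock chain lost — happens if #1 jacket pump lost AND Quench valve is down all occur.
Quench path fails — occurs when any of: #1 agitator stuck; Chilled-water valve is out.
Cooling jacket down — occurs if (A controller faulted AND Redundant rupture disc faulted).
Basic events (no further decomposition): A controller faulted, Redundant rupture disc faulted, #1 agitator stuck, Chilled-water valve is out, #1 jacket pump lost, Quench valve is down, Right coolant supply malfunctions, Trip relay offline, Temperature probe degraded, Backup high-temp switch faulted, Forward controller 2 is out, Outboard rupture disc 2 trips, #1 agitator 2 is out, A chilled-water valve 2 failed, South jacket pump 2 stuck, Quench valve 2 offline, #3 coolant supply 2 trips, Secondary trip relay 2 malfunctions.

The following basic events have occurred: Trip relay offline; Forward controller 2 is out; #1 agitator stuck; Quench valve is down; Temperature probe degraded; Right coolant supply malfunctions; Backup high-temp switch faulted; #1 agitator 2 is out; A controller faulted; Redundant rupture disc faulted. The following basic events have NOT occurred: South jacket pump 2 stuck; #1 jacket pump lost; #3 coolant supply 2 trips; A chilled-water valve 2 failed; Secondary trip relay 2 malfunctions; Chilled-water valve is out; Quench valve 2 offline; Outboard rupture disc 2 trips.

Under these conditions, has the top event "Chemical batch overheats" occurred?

Cooling jacket down [AND]: A controller faulted=occurs, Redundant rupture disc faulted=occurs → all inputs occur → occurs.
Quench path fails [OR]: #1 agitator stuck=occurs, Chilled-water valve is out=not → at least one input occurs → occurs.
Interlock chain lost [AND]: #1 jacket pump lost=not, Quench valve is down=occurs → not all inputs occur → does not occur.
Vent system down [AND]: Cooling jacket down=occurs, Quench path fails=occurs, Interlock chain lost=not → not all inputs occur → does not occur.
Agitation branch unavailable [OR]: Right coolant supply malfunctions=occurs, Trip relay offline=occurs → at least one input occurs → occurs.
Temperature loop unavailable [AND]: Agitation branch unavailable=occurs, Temperature probe degraded=occurs → all inputs occur → occurs.
Cooling jacket 2 fails [OR]: Temperature loop unavailable=occurs, Backup high-temp switch faulted=occurs, Forward controller 2 is out=occurs → at least one input occurs → occurs.
Quench path 2 lost [OR]: A chilled-water valve 2 failed=not, South jacket pump 2 stuck=not, Quench valve 2 offline=not → no input occurs → does not occur.
Interlock chain 2 lost [AND]: Cooling jacket 2 fails=occurs, Outboard rupture disc 2 trips=not, #1 agitator 2 is out=occurs, Quench path 2 lost=not → not all inputs occur → does not occur.
Chemical batch overheats [OR]: Vent system down=not, Interlock chain 2 lost=not, #3 coolant supply 2 trips=not, Secondary trip relay 2 malfunctions=not → no input occurs → does not occur.

No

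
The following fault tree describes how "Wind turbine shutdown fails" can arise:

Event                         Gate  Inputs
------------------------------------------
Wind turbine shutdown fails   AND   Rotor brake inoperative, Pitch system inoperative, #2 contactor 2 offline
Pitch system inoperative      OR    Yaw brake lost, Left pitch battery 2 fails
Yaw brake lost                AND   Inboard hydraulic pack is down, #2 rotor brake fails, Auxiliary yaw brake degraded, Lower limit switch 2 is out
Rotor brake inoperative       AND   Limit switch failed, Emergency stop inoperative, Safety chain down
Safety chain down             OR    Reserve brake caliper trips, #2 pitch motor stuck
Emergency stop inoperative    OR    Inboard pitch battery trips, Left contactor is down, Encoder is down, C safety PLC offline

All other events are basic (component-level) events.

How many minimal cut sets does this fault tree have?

16

Emergency stop inoperative [OR]: union of children's cut sets → 4 cut set(s).
Safety chain down [OR]: union of children's cut sets → 2 cut set(s).
Rotor brake inoperative [AND]: one cut set from each child combined → 1 × 4 × 2 = 8 cut set(s).
Yaw brake lost [AND]: one cut set from each child combined → 1 × 1 × 1 × 1 = 1 cut set(s).
Pitch system inoperative [OR]: union of children's cut sets → 2 cut set(s).
Wind turbine shutdown fails [AND]: one cut set from each child combined → 8 × 2 × 1 = 16 cut set(s).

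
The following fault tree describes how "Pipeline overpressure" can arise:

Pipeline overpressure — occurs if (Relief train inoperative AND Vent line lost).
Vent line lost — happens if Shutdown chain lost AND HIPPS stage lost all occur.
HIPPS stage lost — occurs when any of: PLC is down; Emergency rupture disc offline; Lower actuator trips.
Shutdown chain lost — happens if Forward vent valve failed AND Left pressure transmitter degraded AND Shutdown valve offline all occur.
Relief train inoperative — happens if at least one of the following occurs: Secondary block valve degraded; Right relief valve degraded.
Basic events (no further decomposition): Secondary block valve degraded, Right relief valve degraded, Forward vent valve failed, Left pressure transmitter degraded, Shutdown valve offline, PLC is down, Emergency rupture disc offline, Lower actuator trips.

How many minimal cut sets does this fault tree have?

Relief train inoperative [OR]: union of children's cut sets → 2 cut set(s).
Shutdown chain lost [AND]: one cut set from each child combined → 1 × 1 × 1 = 1 cut set(s).
HIPPS stage lost [OR]: union of children's cut sets → 3 cut set(s).
Vent line lost [AND]: one cut set from each child combined → 1 × 3 = 3 cut set(s).
Pipeline overpressure [AND]: one cut set from each child combined → 2 × 3 = 6 cut set(s).
Minimal cut sets: {Forward vent valve failed, Left pressure transmitter degraded, PLC is down, Secondary block valve degraded, Shutdown valve offline}; {Emergency rupture disc offline, Forward vent valve failed, Left pressure transmitter degraded, Secondary block valve degraded, Shutdown valve offline}; {Forward vent valve failed, Left pressure transmitter degraded, Lower actuator trips, Secondary block valve degraded, Shutdown valve offline}; {Forward vent valve failed, Left pressure transmitter degraded, PLC is down, Right relief valve degraded, Shutdown valve offline}; {Emergency rupture disc offline, Forward vent valve failed, Left pressure transmitter degraded, Right relief valve degraded, Shutdown valve offline}; {Forward vent valve failed, Left pressure transmitter degraded, Lower actuator trips, Right relief valve degraded, Shutdown valve offline}.

6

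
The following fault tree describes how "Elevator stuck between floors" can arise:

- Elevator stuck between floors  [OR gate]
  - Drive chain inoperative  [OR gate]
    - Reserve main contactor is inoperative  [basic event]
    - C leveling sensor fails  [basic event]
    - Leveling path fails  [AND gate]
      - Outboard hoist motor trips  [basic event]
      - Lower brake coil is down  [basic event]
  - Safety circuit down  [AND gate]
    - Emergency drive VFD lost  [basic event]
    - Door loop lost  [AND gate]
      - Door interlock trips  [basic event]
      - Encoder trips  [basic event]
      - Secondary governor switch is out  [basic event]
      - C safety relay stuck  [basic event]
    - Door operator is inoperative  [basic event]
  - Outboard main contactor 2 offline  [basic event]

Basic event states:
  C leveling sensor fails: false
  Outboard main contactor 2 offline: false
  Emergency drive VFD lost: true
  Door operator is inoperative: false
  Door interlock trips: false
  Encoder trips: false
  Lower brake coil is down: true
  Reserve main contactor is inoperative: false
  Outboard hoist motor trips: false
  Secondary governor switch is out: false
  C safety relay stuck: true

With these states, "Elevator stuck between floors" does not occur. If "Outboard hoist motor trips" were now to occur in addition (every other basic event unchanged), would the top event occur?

Counterfactual: set "Outboard hoist motor trips" to occurred.
Leveling path fails [AND]: Outboard hoist motor trips=occurs, Lower brake coil is down=occurs → all inputs occur → occurs.
Drive chain inoperative [OR]: Reserve main contactor is inoperative=not, C leveling sensor fails=not, Leveling path fails=occurs → at least one input occurs → occurs.
Door loop lost [AND]: Door interlock trips=not, Encoder trips=not, Secondary governor switch is out=not, C safety relay stuck=occurs → not all inputs occur → does not occur.
Safety circuit down [AND]: Emergency drive VFD lost=occurs, Door loop lost=not, Door operator is inoperative=not → not all inputs occur → does not occur.
Elevator stuck between floors [OR]: Drive chain inoperative=occurs, Safety circuit down=not, Outboard main contactor 2 offline=not → at least one input occurs → occurs.

Yes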